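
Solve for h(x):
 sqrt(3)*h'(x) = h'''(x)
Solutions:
 h(x) = C1 + C2*exp(-3^(1/4)*x) + C3*exp(3^(1/4)*x)


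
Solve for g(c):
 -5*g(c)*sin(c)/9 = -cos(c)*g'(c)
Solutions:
 g(c) = C1/cos(c)^(5/9)


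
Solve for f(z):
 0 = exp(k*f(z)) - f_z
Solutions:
 f(z) = Piecewise((log(-1/(C1*k + k*z))/k, Ne(k, 0)), (nan, True))
 f(z) = Piecewise((C1 + z, Eq(k, 0)), (nan, True))


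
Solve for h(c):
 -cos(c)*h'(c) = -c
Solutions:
 h(c) = C1 + Integral(c/cos(c), c)


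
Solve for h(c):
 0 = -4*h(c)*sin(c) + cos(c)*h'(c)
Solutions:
 h(c) = C1/cos(c)^4


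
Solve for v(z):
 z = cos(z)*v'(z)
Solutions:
 v(z) = C1 + Integral(z/cos(z), z)


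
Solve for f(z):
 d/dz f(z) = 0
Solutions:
 f(z) = C1


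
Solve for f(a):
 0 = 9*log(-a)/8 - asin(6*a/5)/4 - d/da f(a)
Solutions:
 f(a) = C1 + 9*a*log(-a)/8 - a*asin(6*a/5)/4 - 9*a/8 - sqrt(25 - 36*a^2)/24


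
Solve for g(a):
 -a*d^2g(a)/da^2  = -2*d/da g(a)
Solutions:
 g(a) = C1 + C2*a^3


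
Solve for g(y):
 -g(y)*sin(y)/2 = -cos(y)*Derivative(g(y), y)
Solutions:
 g(y) = C1/sqrt(cos(y))


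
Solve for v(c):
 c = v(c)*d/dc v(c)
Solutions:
 v(c) = -sqrt(C1 + c^2)
 v(c) = sqrt(C1 + c^2)


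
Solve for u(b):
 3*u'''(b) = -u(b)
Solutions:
 u(b) = C3*exp(-3^(2/3)*b/3) + (C1*sin(3^(1/6)*b/2) + C2*cos(3^(1/6)*b/2))*exp(3^(2/3)*b/6)


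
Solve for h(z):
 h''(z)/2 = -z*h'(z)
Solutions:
 h(z) = C1 + C2*erf(z)


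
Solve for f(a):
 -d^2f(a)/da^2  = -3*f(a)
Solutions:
 f(a) = C1*exp(-sqrt(3)*a) + C2*exp(sqrt(3)*a)


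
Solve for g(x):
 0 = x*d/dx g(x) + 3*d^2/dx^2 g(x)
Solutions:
 g(x) = C1 + C2*erf(sqrt(6)*x/6)


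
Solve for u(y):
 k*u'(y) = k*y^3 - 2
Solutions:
 u(y) = C1 + y^4/4 - 2*y/k


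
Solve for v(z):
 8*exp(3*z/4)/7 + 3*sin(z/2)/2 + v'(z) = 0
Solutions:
 v(z) = C1 - 32*exp(3*z/4)/21 + 3*cos(z/2)


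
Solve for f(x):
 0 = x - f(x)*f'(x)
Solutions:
 f(x) = -sqrt(C1 + x^2)
 f(x) = sqrt(C1 + x^2)


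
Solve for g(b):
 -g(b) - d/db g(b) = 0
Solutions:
 g(b) = C1*exp(-b)


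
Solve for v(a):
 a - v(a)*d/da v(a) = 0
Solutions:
 v(a) = -sqrt(C1 + a^2)
 v(a) = sqrt(C1 + a^2)


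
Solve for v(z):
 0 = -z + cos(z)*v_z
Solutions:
 v(z) = C1 + Integral(z/cos(z), z)


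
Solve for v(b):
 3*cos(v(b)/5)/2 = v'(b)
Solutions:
 -3*b/2 - 5*log(sin(v(b)/5) - 1)/2 + 5*log(sin(v(b)/5) + 1)/2 = C1


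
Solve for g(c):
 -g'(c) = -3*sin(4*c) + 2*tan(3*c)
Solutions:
 g(c) = C1 + 2*log(cos(3*c))/3 - 3*cos(4*c)/4


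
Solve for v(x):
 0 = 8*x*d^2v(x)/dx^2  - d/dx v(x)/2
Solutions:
 v(x) = C1 + C2*x^(17/16)


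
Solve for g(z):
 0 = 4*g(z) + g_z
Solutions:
 g(z) = C1*exp(-4*z)


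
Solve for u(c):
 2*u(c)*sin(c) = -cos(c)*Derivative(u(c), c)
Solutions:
 u(c) = C1*cos(c)^2


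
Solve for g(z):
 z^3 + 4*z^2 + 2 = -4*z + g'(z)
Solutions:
 g(z) = C1 + z^4/4 + 4*z^3/3 + 2*z^2 + 2*z


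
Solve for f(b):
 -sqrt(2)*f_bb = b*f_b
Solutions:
 f(b) = C1 + C2*erf(2^(1/4)*b/2)


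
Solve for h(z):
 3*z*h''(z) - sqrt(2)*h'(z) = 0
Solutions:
 h(z) = C1 + C2*z^(sqrt(2)/3 + 1)


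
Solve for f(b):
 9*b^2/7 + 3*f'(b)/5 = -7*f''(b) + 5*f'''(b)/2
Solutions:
 f(b) = C1 + C2*exp(b*(7 - sqrt(55))/5) + C3*exp(b*(7 + sqrt(55))/5) - 5*b^3/7 + 25*b^2 - 12625*b/21


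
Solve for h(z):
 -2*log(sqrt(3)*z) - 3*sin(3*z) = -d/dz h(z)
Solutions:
 h(z) = C1 + 2*z*log(z) - 2*z + z*log(3) - cos(3*z)


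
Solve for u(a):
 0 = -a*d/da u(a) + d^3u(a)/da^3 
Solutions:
 u(a) = C1 + Integral(C2*airyai(a) + C3*airybi(a), a)


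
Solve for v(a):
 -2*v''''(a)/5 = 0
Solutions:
 v(a) = C1 + C2*a + C3*a^2 + C4*a^3


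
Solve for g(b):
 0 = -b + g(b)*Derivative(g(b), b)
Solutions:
 g(b) = -sqrt(C1 + b^2)
 g(b) = sqrt(C1 + b^2)


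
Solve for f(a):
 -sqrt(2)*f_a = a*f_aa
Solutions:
 f(a) = C1 + C2*a^(1 - sqrt(2))


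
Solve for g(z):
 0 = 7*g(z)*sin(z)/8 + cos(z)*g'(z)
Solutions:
 g(z) = C1*cos(z)^(7/8)


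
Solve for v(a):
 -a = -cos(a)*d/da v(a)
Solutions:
 v(a) = C1 + Integral(a/cos(a), a)


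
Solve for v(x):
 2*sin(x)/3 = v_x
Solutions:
 v(x) = C1 - 2*cos(x)/3


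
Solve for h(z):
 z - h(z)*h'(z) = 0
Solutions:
 h(z) = -sqrt(C1 + z^2)
 h(z) = sqrt(C1 + z^2)


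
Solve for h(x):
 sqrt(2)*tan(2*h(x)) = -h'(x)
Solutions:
 h(x) = -asin(C1*exp(-2*sqrt(2)*x))/2 + pi/2
 h(x) = asin(C1*exp(-2*sqrt(2)*x))/2


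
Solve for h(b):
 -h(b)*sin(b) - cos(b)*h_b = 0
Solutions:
 h(b) = C1*cos(b)


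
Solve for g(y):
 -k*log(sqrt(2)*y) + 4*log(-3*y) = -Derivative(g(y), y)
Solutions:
 g(y) = C1 + y*(k - 4)*log(y) + y*(-k + k*log(2)/2 - 4*log(3) + 4 - 4*I*pi)


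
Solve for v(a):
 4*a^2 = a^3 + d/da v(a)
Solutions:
 v(a) = C1 - a^4/4 + 4*a^3/3


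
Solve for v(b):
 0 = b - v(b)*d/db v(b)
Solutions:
 v(b) = -sqrt(C1 + b^2)
 v(b) = sqrt(C1 + b^2)


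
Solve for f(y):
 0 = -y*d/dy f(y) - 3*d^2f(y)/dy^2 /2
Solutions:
 f(y) = C1 + C2*erf(sqrt(3)*y/3)


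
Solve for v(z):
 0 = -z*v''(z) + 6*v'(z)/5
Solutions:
 v(z) = C1 + C2*z^(11/5)


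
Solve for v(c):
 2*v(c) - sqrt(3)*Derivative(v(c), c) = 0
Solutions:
 v(c) = C1*exp(2*sqrt(3)*c/3)


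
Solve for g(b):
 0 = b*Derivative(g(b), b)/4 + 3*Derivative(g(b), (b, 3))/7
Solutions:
 g(b) = C1 + Integral(C2*airyai(-126^(1/3)*b/6) + C3*airybi(-126^(1/3)*b/6), b)


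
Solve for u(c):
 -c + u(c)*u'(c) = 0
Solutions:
 u(c) = -sqrt(C1 + c^2)
 u(c) = sqrt(C1 + c^2)


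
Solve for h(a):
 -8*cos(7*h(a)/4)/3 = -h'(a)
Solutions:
 -8*a/3 - 2*log(sin(7*h(a)/4) - 1)/7 + 2*log(sin(7*h(a)/4) + 1)/7 = C1


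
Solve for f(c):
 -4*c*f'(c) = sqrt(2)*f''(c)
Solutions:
 f(c) = C1 + C2*erf(2^(1/4)*c)


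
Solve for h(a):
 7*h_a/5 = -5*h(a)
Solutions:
 h(a) = C1*exp(-25*a/7)


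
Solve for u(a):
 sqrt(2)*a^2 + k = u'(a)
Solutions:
 u(a) = C1 + sqrt(2)*a^3/3 + a*k


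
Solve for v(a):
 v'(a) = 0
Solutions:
 v(a) = C1


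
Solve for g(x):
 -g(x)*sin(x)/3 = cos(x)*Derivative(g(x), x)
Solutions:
 g(x) = C1*cos(x)^(1/3)


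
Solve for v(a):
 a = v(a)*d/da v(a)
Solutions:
 v(a) = -sqrt(C1 + a^2)
 v(a) = sqrt(C1 + a^2)


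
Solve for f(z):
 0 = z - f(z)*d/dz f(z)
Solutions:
 f(z) = -sqrt(C1 + z^2)
 f(z) = sqrt(C1 + z^2)


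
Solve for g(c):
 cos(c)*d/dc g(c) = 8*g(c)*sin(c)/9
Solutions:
 g(c) = C1/cos(c)^(8/9)


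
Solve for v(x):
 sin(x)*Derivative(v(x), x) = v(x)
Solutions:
 v(x) = C1*sqrt(cos(x) - 1)/sqrt(cos(x) + 1)


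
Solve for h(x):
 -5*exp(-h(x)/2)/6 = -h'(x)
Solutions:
 h(x) = 2*log(C1 + 5*x/12)


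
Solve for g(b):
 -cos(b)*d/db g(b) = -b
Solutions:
 g(b) = C1 + Integral(b/cos(b), b)


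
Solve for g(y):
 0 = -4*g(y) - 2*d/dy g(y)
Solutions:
 g(y) = C1*exp(-2*y)


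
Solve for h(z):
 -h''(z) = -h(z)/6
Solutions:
 h(z) = C1*exp(-sqrt(6)*z/6) + C2*exp(sqrt(6)*z/6)


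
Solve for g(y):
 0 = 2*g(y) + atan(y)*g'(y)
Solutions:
 g(y) = C1*exp(-2*Integral(1/atan(y), y))


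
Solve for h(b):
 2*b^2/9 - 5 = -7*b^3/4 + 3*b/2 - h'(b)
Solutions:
 h(b) = C1 - 7*b^4/16 - 2*b^3/27 + 3*b^2/4 + 5*b


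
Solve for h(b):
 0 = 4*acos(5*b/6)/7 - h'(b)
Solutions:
 h(b) = C1 + 4*b*acos(5*b/6)/7 - 4*sqrt(36 - 25*b^2)/35


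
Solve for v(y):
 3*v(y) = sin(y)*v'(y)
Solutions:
 v(y) = C1*(cos(y) - 1)^(3/2)/(cos(y) + 1)^(3/2)


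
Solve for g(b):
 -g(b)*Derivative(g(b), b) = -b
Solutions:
 g(b) = -sqrt(C1 + b^2)
 g(b) = sqrt(C1 + b^2)


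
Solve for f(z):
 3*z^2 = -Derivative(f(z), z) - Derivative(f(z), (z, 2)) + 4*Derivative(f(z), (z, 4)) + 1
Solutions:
 f(z) = C1 + C2*exp(-3^(1/3)*z*(3^(1/3)/(sqrt(78) + 9)^(1/3) + (sqrt(78) + 9)^(1/3))/12)*sin(3^(1/6)*z*(-3^(2/3)*(sqrt(78) + 9)^(1/3) + 3/(sqrt(78) + 9)^(1/3))/12) + C3*exp(-3^(1/3)*z*(3^(1/3)/(sqrt(78) + 9)^(1/3) + (sqrt(78) + 9)^(1/3))/12)*cos(3^(1/6)*z*(-3^(2/3)*(sqrt(78) + 9)^(1/3) + 3/(sqrt(78) + 9)^(1/3))/12) + C4*exp(3^(1/3)*z*(3^(1/3)/(sqrt(78) + 9)^(1/3) + (sqrt(78) + 9)^(1/3))/6) - z^3 + 3*z^2 - 5*z


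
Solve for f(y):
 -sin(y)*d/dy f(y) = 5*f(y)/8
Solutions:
 f(y) = C1*(cos(y) + 1)^(5/16)/(cos(y) - 1)^(5/16)


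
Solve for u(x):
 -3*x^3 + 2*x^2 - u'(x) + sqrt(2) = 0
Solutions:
 u(x) = C1 - 3*x^4/4 + 2*x^3/3 + sqrt(2)*x


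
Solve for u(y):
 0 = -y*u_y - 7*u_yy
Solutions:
 u(y) = C1 + C2*erf(sqrt(14)*y/14)


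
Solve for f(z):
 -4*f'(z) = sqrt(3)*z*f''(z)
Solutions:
 f(z) = C1 + C2*z^(1 - 4*sqrt(3)/3)


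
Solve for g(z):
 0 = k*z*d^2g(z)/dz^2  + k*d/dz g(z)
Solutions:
 g(z) = C1 + C2*log(z)


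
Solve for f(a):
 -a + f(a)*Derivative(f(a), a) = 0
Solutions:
 f(a) = -sqrt(C1 + a^2)
 f(a) = sqrt(C1 + a^2)


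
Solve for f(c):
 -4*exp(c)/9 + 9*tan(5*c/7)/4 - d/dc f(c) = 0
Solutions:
 f(c) = C1 - 4*exp(c)/9 - 63*log(cos(5*c/7))/20


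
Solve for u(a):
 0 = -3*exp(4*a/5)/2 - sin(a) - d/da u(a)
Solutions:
 u(a) = C1 - 15*exp(4*a/5)/8 + cos(a)


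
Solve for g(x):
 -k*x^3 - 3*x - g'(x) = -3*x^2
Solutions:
 g(x) = C1 - k*x^4/4 + x^3 - 3*x^2/2


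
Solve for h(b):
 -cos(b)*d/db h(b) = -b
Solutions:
 h(b) = C1 + Integral(b/cos(b), b)


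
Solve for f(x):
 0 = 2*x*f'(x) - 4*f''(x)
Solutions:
 f(x) = C1 + C2*erfi(x/2)


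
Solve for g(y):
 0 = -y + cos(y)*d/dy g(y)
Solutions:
 g(y) = C1 + Integral(y/cos(y), y)


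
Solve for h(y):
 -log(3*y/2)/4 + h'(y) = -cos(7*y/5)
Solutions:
 h(y) = C1 + y*log(y)/4 - y/4 - y*log(2)/4 + y*log(3)/4 - 5*sin(7*y/5)/7


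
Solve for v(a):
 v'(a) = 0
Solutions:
 v(a) = C1


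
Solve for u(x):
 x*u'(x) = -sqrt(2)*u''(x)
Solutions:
 u(x) = C1 + C2*erf(2^(1/4)*x/2)


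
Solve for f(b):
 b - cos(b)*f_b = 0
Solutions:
 f(b) = C1 + Integral(b/cos(b), b)


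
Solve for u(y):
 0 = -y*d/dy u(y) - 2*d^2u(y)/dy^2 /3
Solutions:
 u(y) = C1 + C2*erf(sqrt(3)*y/2)


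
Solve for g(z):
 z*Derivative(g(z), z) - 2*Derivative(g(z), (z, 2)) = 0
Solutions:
 g(z) = C1 + C2*erfi(z/2)


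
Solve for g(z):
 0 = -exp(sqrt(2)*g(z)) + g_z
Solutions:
 g(z) = sqrt(2)*(2*log(-1/(C1 + z)) - log(2))/4


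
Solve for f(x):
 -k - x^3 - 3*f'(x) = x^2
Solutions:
 f(x) = C1 - k*x/3 - x^4/12 - x^3/9


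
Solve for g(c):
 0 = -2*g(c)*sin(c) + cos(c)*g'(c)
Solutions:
 g(c) = C1/cos(c)^2


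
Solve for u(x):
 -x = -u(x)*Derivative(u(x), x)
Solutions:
 u(x) = -sqrt(C1 + x^2)
 u(x) = sqrt(C1 + x^2)


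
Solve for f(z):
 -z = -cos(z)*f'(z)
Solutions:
 f(z) = C1 + Integral(z/cos(z), z)


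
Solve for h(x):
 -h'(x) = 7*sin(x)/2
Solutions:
 h(x) = C1 + 7*cos(x)/2


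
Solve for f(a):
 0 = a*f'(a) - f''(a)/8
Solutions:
 f(a) = C1 + C2*erfi(2*a)


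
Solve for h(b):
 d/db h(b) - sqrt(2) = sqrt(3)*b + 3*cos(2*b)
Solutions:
 h(b) = C1 + sqrt(3)*b^2/2 + sqrt(2)*b + 3*sin(2*b)/2


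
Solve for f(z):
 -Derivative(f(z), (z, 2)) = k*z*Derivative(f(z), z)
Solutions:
 f(z) = Piecewise((-sqrt(2)*sqrt(pi)*C1*erf(sqrt(2)*sqrt(k)*z/2)/(2*sqrt(k)) - C2, (k > 0) | (k < 0)), (-C1*z - C2, True))


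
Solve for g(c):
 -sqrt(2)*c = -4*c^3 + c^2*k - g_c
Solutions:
 g(c) = C1 - c^4 + c^3*k/3 + sqrt(2)*c^2/2


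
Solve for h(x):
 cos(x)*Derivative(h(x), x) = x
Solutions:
 h(x) = C1 + Integral(x/cos(x), x)


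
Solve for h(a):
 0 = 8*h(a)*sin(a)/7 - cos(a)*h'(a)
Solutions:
 h(a) = C1/cos(a)^(8/7)


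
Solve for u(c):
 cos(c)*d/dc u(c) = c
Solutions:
 u(c) = C1 + Integral(c/cos(c), c)


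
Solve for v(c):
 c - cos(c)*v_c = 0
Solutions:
 v(c) = C1 + Integral(c/cos(c), c)


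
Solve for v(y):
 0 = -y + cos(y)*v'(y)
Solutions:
 v(y) = C1 + Integral(y/cos(y), y)


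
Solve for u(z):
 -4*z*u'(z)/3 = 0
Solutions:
 u(z) = C1


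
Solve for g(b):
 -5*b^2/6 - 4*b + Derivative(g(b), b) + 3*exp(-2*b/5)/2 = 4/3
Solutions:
 g(b) = C1 + 5*b^3/18 + 2*b^2 + 4*b/3 + 15*exp(-2*b/5)/4


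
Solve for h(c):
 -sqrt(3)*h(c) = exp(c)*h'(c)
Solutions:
 h(c) = C1*exp(sqrt(3)*exp(-c))


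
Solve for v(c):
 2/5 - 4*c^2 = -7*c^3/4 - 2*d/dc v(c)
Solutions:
 v(c) = C1 - 7*c^4/32 + 2*c^3/3 - c/5


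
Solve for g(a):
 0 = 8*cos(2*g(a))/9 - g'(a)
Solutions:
 -8*a/9 - log(sin(2*g(a)) - 1)/4 + log(sin(2*g(a)) + 1)/4 = C1


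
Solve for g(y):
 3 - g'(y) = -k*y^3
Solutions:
 g(y) = C1 + k*y^4/4 + 3*y


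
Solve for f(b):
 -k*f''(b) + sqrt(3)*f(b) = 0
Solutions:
 f(b) = C1*exp(-3^(1/4)*b*sqrt(1/k)) + C2*exp(3^(1/4)*b*sqrt(1/k))


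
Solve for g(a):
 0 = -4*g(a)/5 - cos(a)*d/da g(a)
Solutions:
 g(a) = C1*(sin(a) - 1)^(2/5)/(sin(a) + 1)^(2/5)


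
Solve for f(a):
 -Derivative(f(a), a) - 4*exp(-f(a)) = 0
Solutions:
 f(a) = log(C1 - 4*a)


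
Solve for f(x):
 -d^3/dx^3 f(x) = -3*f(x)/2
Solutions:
 f(x) = C3*exp(2^(2/3)*3^(1/3)*x/2) + (C1*sin(2^(2/3)*3^(5/6)*x/4) + C2*cos(2^(2/3)*3^(5/6)*x/4))*exp(-2^(2/3)*3^(1/3)*x/4)


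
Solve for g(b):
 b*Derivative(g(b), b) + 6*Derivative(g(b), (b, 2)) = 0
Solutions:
 g(b) = C1 + C2*erf(sqrt(3)*b/6)


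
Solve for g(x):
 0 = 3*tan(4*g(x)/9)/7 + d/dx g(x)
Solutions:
 g(x) = -9*asin(C1*exp(-4*x/21))/4 + 9*pi/4
 g(x) = 9*asin(C1*exp(-4*x/21))/4


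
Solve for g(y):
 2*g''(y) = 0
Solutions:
 g(y) = C1 + C2*y


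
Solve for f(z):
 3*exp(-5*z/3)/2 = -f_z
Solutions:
 f(z) = C1 + 9*exp(-5*z/3)/10


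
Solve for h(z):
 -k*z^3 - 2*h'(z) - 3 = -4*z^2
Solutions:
 h(z) = C1 - k*z^4/8 + 2*z^3/3 - 3*z/2


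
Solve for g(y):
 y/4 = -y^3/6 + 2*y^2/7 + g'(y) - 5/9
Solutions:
 g(y) = C1 + y^4/24 - 2*y^3/21 + y^2/8 + 5*y/9


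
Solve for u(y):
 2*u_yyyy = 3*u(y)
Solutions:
 u(y) = C1*exp(-2^(3/4)*3^(1/4)*y/2) + C2*exp(2^(3/4)*3^(1/4)*y/2) + C3*sin(2^(3/4)*3^(1/4)*y/2) + C4*cos(2^(3/4)*3^(1/4)*y/2)


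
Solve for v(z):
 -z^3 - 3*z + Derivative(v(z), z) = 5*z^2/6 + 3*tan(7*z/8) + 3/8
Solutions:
 v(z) = C1 + z^4/4 + 5*z^3/18 + 3*z^2/2 + 3*z/8 - 24*log(cos(7*z/8))/7


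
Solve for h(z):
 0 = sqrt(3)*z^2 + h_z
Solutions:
 h(z) = C1 - sqrt(3)*z^3/3


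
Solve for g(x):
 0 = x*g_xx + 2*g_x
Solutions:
 g(x) = C1 + C2/x


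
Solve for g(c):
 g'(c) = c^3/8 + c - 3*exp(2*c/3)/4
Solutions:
 g(c) = C1 + c^4/32 + c^2/2 - 9*exp(2*c/3)/8


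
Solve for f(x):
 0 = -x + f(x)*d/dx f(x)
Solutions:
 f(x) = -sqrt(C1 + x^2)
 f(x) = sqrt(C1 + x^2)


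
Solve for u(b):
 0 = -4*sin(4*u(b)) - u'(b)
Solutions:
 u(b) = -acos((-C1 - exp(32*b))/(C1 - exp(32*b)))/4 + pi/2
 u(b) = acos((-C1 - exp(32*b))/(C1 - exp(32*b)))/4


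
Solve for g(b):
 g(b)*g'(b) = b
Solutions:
 g(b) = -sqrt(C1 + b^2)
 g(b) = sqrt(C1 + b^2)


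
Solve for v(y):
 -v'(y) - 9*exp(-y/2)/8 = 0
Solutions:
 v(y) = C1 + 9*exp(-y/2)/4


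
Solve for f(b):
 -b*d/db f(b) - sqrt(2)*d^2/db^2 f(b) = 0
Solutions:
 f(b) = C1 + C2*erf(2^(1/4)*b/2)


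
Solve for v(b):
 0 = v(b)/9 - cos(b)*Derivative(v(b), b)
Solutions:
 v(b) = C1*(sin(b) + 1)^(1/18)/(sin(b) - 1)^(1/18)


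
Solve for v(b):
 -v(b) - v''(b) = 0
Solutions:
 v(b) = C1*sin(b) + C2*cos(b)


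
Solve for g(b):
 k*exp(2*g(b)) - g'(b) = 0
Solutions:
 g(b) = log(-sqrt(-1/(C1 + b*k))) - log(2)/2
 g(b) = log(-1/(C1 + b*k))/2 - log(2)/2


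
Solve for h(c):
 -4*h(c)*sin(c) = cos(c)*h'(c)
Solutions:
 h(c) = C1*cos(c)^4


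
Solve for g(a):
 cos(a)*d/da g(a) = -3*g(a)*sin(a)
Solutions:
 g(a) = C1*cos(a)^3


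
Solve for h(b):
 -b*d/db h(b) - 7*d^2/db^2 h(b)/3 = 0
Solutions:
 h(b) = C1 + C2*erf(sqrt(42)*b/14)


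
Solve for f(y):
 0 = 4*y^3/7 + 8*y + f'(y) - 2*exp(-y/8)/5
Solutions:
 f(y) = C1 - y^4/7 - 4*y^2 - 16*exp(-y/8)/5


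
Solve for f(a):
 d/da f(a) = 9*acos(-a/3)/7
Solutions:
 f(a) = C1 + 9*a*acos(-a/3)/7 + 9*sqrt(9 - a^2)/7


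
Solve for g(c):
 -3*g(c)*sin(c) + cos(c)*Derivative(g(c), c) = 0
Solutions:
 g(c) = C1/cos(c)^3


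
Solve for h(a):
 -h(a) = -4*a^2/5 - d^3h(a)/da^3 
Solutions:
 h(a) = C3*exp(a) + 4*a^2/5 + (C1*sin(sqrt(3)*a/2) + C2*cos(sqrt(3)*a/2))*exp(-a/2)


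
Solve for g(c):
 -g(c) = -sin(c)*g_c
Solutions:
 g(c) = C1*sqrt(cos(c) - 1)/sqrt(cos(c) + 1)


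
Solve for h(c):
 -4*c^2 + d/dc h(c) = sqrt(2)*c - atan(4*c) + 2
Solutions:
 h(c) = C1 + 4*c^3/3 + sqrt(2)*c^2/2 - c*atan(4*c) + 2*c + log(16*c^2 + 1)/8


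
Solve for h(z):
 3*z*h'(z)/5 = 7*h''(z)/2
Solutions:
 h(z) = C1 + C2*erfi(sqrt(105)*z/35)


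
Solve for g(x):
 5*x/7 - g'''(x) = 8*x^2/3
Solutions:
 g(x) = C1 + C2*x + C3*x^2 - 2*x^5/45 + 5*x^4/168


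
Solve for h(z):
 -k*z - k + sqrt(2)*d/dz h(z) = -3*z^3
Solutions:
 h(z) = C1 + sqrt(2)*k*z^2/4 + sqrt(2)*k*z/2 - 3*sqrt(2)*z^4/8


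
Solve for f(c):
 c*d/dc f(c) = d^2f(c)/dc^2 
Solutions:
 f(c) = C1 + C2*erfi(sqrt(2)*c/2)


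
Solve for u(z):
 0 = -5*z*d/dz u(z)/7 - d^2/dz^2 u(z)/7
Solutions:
 u(z) = C1 + C2*erf(sqrt(10)*z/2)


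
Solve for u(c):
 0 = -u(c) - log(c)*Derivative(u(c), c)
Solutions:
 u(c) = C1*exp(-li(c))


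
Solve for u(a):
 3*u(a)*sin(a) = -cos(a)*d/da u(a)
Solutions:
 u(a) = C1*cos(a)^3


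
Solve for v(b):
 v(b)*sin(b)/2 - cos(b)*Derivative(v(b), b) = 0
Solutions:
 v(b) = C1/sqrt(cos(b))


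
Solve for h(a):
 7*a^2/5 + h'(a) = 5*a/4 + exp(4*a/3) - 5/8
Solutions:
 h(a) = C1 - 7*a^3/15 + 5*a^2/8 - 5*a/8 + 3*exp(4*a/3)/4


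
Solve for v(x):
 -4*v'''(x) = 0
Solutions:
 v(x) = C1 + C2*x + C3*x^2


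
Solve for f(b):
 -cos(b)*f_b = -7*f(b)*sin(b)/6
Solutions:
 f(b) = C1/cos(b)^(7/6)


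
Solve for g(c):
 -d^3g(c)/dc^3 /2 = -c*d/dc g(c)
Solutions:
 g(c) = C1 + Integral(C2*airyai(2^(1/3)*c) + C3*airybi(2^(1/3)*c), c)


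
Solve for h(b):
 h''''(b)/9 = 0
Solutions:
 h(b) = C1 + C2*b + C3*b^2 + C4*b^3


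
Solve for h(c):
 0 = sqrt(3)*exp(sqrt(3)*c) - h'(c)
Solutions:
 h(c) = C1 + exp(sqrt(3)*c)


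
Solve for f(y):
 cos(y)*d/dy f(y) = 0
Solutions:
 f(y) = C1


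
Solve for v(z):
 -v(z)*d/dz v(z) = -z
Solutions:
 v(z) = -sqrt(C1 + z^2)
 v(z) = sqrt(C1 + z^2)


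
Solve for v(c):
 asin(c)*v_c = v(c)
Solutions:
 v(c) = C1*exp(Integral(1/asin(c), c))


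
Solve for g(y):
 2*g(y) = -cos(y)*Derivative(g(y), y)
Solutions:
 g(y) = C1*(sin(y) - 1)/(sin(y) + 1)


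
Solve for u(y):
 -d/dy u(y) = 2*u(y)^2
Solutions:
 u(y) = 1/(C1 + 2*y)


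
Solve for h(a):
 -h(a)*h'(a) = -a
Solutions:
 h(a) = -sqrt(C1 + a^2)
 h(a) = sqrt(C1 + a^2)


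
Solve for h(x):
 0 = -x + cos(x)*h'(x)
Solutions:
 h(x) = C1 + Integral(x/cos(x), x)


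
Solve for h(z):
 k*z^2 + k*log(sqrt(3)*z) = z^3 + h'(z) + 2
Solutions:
 h(z) = C1 + k*z^3/3 + k*z*log(z) - k*z + k*z*log(3)/2 - z^4/4 - 2*z


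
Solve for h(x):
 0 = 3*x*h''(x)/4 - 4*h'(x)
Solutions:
 h(x) = C1 + C2*x^(19/3)


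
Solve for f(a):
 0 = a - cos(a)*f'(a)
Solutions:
 f(a) = C1 + Integral(a/cos(a), a)


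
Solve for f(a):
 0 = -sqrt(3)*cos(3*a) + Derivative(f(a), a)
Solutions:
 f(a) = C1 + sqrt(3)*sin(3*a)/3


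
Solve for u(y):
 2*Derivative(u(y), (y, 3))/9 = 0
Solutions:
 u(y) = C1 + C2*y + C3*y^2


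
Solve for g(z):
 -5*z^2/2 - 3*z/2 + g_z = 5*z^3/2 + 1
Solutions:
 g(z) = C1 + 5*z^4/8 + 5*z^3/6 + 3*z^2/4 + z


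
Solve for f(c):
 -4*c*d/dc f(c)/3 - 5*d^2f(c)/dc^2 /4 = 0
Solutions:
 f(c) = C1 + C2*erf(2*sqrt(30)*c/15)


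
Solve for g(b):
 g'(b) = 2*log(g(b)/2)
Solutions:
 Integral(1/(-log(_y) + log(2)), (_y, g(b)))/2 = C1 - b


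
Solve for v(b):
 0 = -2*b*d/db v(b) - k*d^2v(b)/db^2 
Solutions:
 v(b) = C1 + C2*sqrt(k)*erf(b*sqrt(1/k))


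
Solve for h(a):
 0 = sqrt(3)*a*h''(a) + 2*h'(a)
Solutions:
 h(a) = C1 + C2*a^(1 - 2*sqrt(3)/3)


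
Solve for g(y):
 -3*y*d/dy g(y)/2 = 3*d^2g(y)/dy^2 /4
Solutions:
 g(y) = C1 + C2*erf(y)


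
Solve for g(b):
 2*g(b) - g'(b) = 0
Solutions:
 g(b) = C1*exp(2*b)


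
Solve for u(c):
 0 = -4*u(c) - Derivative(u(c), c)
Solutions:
 u(c) = C1*exp(-4*c)


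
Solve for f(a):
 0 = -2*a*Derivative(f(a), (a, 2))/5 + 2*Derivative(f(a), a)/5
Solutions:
 f(a) = C1 + C2*a^2


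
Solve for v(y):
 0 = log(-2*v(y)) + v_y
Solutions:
 Integral(1/(log(-_y) + log(2)), (_y, v(y))) = C1 - y


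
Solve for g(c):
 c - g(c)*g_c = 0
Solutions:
 g(c) = -sqrt(C1 + c^2)
 g(c) = sqrt(C1 + c^2)


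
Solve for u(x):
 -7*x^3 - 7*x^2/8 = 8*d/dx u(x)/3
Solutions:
 u(x) = C1 - 21*x^4/32 - 7*x^3/64


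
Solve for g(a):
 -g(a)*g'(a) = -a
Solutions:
 g(a) = -sqrt(C1 + a^2)
 g(a) = sqrt(C1 + a^2)


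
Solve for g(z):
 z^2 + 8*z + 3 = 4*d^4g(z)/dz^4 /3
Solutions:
 g(z) = C1 + C2*z + C3*z^2 + C4*z^3 + z^6/480 + z^5/20 + 3*z^4/32


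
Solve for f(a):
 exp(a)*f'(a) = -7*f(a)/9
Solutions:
 f(a) = C1*exp(7*exp(-a)/9)


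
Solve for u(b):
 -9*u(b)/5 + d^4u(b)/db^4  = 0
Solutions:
 u(b) = C1*exp(-sqrt(3)*5^(3/4)*b/5) + C2*exp(sqrt(3)*5^(3/4)*b/5) + C3*sin(sqrt(3)*5^(3/4)*b/5) + C4*cos(sqrt(3)*5^(3/4)*b/5)


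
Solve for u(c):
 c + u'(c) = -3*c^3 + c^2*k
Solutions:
 u(c) = C1 - 3*c^4/4 + c^3*k/3 - c^2/2


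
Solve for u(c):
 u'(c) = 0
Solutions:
 u(c) = C1


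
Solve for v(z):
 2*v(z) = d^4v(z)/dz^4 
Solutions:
 v(z) = C1*exp(-2^(1/4)*z) + C2*exp(2^(1/4)*z) + C3*sin(2^(1/4)*z) + C4*cos(2^(1/4)*z)


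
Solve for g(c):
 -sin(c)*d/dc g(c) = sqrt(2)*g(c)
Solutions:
 g(c) = C1*(cos(c) + 1)^(sqrt(2)/2)/(cos(c) - 1)^(sqrt(2)/2)


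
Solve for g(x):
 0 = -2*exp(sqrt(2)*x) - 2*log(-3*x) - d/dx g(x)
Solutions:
 g(x) = C1 - 2*x*log(-x) + 2*x*(1 - log(3)) - sqrt(2)*exp(sqrt(2)*x)


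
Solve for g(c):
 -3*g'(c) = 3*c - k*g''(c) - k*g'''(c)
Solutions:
 g(c) = C1 + C2*exp(c*(-1 + sqrt(k*(k + 12))/k)/2) + C3*exp(-c*(1 + sqrt(k*(k + 12))/k)/2) - c^2/2 - c*k/3


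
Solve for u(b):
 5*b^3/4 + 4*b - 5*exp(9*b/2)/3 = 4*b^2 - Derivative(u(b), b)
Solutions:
 u(b) = C1 - 5*b^4/16 + 4*b^3/3 - 2*b^2 + 10*exp(9*b/2)/27


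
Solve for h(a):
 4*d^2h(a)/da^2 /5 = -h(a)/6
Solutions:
 h(a) = C1*sin(sqrt(30)*a/12) + C2*cos(sqrt(30)*a/12)


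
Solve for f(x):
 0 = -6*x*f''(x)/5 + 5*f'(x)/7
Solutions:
 f(x) = C1 + C2*x^(67/42)


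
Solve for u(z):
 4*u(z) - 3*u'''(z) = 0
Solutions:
 u(z) = C3*exp(6^(2/3)*z/3) + (C1*sin(2^(2/3)*3^(1/6)*z/2) + C2*cos(2^(2/3)*3^(1/6)*z/2))*exp(-6^(2/3)*z/6)


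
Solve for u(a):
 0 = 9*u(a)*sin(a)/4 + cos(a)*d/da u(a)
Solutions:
 u(a) = C1*cos(a)^(9/4)


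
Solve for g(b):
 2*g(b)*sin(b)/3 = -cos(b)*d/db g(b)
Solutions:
 g(b) = C1*cos(b)^(2/3)


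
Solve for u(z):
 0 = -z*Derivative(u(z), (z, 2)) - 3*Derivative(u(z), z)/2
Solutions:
 u(z) = C1 + C2/sqrt(z)


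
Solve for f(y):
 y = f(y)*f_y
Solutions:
 f(y) = -sqrt(C1 + y^2)
 f(y) = sqrt(C1 + y^2)


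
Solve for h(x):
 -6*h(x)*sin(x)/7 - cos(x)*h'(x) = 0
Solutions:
 h(x) = C1*cos(x)^(6/7)


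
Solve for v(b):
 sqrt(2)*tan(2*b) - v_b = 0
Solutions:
 v(b) = C1 - sqrt(2)*log(cos(2*b))/2


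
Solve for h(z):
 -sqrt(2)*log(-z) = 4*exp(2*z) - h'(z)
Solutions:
 h(z) = C1 + sqrt(2)*z*log(-z) - sqrt(2)*z + 2*exp(2*z)


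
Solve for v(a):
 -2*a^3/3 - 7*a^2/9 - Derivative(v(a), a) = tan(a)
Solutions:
 v(a) = C1 - a^4/6 - 7*a^3/27 + log(cos(a))


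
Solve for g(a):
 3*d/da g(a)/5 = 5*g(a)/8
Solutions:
 g(a) = C1*exp(25*a/24)


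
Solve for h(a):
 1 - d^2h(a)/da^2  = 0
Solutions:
 h(a) = C1 + C2*a + a^2/2


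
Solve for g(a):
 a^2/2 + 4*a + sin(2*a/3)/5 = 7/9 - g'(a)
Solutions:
 g(a) = C1 - a^3/6 - 2*a^2 + 7*a/9 + 3*cos(2*a/3)/10


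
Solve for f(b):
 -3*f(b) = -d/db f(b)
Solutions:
 f(b) = C1*exp(3*b)


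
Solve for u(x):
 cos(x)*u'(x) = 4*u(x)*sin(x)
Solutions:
 u(x) = C1/cos(x)^4


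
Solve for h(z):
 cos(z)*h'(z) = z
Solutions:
 h(z) = C1 + Integral(z/cos(z), z)


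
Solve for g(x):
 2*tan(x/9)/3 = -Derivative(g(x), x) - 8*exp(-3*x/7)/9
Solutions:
 g(x) = C1 - 3*log(tan(x/9)^2 + 1) + 56*exp(-3*x/7)/27


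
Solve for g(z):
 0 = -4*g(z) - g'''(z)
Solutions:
 g(z) = C3*exp(-2^(2/3)*z) + (C1*sin(2^(2/3)*sqrt(3)*z/2) + C2*cos(2^(2/3)*sqrt(3)*z/2))*exp(2^(2/3)*z/2)


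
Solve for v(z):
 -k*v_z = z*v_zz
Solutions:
 v(z) = C1 + z^(1 - re(k))*(C2*sin(log(z)*Abs(im(k))) + C3*cos(log(z)*im(k)))


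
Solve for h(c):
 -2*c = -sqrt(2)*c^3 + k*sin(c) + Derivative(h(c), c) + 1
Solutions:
 h(c) = C1 + sqrt(2)*c^4/4 - c^2 - c + k*cos(c)


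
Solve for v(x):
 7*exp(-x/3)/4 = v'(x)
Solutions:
 v(x) = C1 - 21*exp(-x/3)/4


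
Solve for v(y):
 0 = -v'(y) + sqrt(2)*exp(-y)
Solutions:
 v(y) = C1 - sqrt(2)*exp(-y)


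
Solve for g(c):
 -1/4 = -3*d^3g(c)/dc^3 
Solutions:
 g(c) = C1 + C2*c + C3*c^2 + c^3/72


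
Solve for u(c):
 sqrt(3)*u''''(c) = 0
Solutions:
 u(c) = C1 + C2*c + C3*c^2 + C4*c^3


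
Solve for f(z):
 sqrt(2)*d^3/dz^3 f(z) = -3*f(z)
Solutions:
 f(z) = C3*exp(-2^(5/6)*3^(1/3)*z/2) + (C1*sin(6^(5/6)*z/4) + C2*cos(6^(5/6)*z/4))*exp(2^(5/6)*3^(1/3)*z/4)


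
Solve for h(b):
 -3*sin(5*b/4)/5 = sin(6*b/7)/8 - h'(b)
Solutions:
 h(b) = C1 - 7*cos(6*b/7)/48 - 12*cos(5*b/4)/25


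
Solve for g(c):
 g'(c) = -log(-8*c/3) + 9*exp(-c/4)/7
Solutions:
 g(c) = C1 - c*log(-c) + c*(-3*log(2) + 1 + log(3)) - 36*exp(-c/4)/7


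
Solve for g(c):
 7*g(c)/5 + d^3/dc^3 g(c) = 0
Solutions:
 g(c) = C3*exp(-5^(2/3)*7^(1/3)*c/5) + (C1*sin(sqrt(3)*5^(2/3)*7^(1/3)*c/10) + C2*cos(sqrt(3)*5^(2/3)*7^(1/3)*c/10))*exp(5^(2/3)*7^(1/3)*c/10)


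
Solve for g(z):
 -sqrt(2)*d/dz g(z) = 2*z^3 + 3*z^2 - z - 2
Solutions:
 g(z) = C1 - sqrt(2)*z^4/4 - sqrt(2)*z^3/2 + sqrt(2)*z^2/4 + sqrt(2)*z


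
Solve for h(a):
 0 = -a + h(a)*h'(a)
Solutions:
 h(a) = -sqrt(C1 + a^2)
 h(a) = sqrt(C1 + a^2)


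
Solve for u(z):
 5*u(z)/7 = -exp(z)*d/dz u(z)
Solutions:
 u(z) = C1*exp(5*exp(-z)/7)


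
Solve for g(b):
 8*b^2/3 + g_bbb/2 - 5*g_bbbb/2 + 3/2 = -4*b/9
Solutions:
 g(b) = C1 + C2*b + C3*b^2 + C4*exp(b/5) - 4*b^5/45 - 61*b^4/27 - 2467*b^3/54


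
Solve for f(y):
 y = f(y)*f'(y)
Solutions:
 f(y) = -sqrt(C1 + y^2)
 f(y) = sqrt(C1 + y^2)


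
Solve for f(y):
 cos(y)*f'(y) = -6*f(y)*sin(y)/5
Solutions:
 f(y) = C1*cos(y)^(6/5)


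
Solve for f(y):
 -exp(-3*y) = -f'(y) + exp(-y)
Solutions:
 f(y) = C1 - exp(-y) - exp(-3*y)/3


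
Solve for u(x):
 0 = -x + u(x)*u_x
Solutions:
 u(x) = -sqrt(C1 + x^2)
 u(x) = sqrt(C1 + x^2)


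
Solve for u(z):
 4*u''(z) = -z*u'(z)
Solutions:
 u(z) = C1 + C2*erf(sqrt(2)*z/4)


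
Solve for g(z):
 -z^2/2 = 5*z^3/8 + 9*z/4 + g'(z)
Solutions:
 g(z) = C1 - 5*z^4/32 - z^3/6 - 9*z^2/8


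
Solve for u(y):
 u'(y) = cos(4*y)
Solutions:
 u(y) = C1 + sin(4*y)/4


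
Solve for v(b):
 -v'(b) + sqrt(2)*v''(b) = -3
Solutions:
 v(b) = C1 + C2*exp(sqrt(2)*b/2) + 3*b


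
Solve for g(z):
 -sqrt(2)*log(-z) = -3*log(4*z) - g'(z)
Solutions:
 g(z) = C1 - z*(3 - sqrt(2))*log(z) + z*(-6*log(2) - sqrt(2) + 3 + sqrt(2)*I*pi)


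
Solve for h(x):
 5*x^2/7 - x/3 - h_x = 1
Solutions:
 h(x) = C1 + 5*x^3/21 - x^2/6 - x


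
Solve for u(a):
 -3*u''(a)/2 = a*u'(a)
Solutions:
 u(a) = C1 + C2*erf(sqrt(3)*a/3)


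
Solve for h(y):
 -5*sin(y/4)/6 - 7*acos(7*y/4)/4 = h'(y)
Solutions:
 h(y) = C1 - 7*y*acos(7*y/4)/4 + sqrt(16 - 49*y^2)/4 + 10*cos(y/4)/3


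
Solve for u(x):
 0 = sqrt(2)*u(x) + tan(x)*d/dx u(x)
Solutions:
 u(x) = C1/sin(x)^(sqrt(2))


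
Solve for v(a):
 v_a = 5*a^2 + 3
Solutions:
 v(a) = C1 + 5*a^3/3 + 3*a


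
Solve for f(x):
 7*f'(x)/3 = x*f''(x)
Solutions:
 f(x) = C1 + C2*x^(10/3)


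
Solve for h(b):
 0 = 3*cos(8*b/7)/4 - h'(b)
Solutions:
 h(b) = C1 + 21*sin(8*b/7)/32


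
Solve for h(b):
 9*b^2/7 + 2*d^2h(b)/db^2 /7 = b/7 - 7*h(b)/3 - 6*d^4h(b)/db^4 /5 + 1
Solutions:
 h(b) = -27*b^2/49 + 3*b/49 + (C1*sin(2^(3/4)*sqrt(3)*35^(1/4)*b*cos(atan(sqrt(3405)/5)/2)/6) + C2*cos(2^(3/4)*sqrt(3)*35^(1/4)*b*cos(atan(sqrt(3405)/5)/2)/6))*exp(-2^(3/4)*sqrt(3)*35^(1/4)*b*sin(atan(sqrt(3405)/5)/2)/6) + (C3*sin(2^(3/4)*sqrt(3)*35^(1/4)*b*cos(atan(sqrt(3405)/5)/2)/6) + C4*cos(2^(3/4)*sqrt(3)*35^(1/4)*b*cos(atan(sqrt(3405)/5)/2)/6))*exp(2^(3/4)*sqrt(3)*35^(1/4)*b*sin(atan(sqrt(3405)/5)/2)/6) + 1353/2401


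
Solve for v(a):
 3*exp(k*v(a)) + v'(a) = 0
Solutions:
 v(a) = Piecewise((log(1/(C1*k + 3*a*k))/k, Ne(k, 0)), (nan, True))
 v(a) = Piecewise((C1 - 3*a, Eq(k, 0)), (nan, True))


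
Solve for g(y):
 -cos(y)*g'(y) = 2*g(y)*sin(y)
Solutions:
 g(y) = C1*cos(y)^2


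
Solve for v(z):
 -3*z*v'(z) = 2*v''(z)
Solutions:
 v(z) = C1 + C2*erf(sqrt(3)*z/2)


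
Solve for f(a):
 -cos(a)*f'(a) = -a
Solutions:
 f(a) = C1 + Integral(a/cos(a), a)


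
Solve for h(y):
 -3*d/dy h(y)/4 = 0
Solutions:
 h(y) = C1


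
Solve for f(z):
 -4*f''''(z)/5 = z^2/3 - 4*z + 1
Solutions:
 f(z) = C1 + C2*z + C3*z^2 + C4*z^3 - z^6/864 + z^5/24 - 5*z^4/96


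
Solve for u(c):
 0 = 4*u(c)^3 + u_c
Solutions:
 u(c) = -sqrt(2)*sqrt(-1/(C1 - 4*c))/2
 u(c) = sqrt(2)*sqrt(-1/(C1 - 4*c))/2


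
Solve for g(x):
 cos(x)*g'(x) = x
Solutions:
 g(x) = C1 + Integral(x/cos(x), x)


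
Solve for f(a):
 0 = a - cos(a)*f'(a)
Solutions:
 f(a) = C1 + Integral(a/cos(a), a)


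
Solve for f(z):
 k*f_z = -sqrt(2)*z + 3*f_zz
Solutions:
 f(z) = C1 + C2*exp(k*z/3) - sqrt(2)*z^2/(2*k) - 3*sqrt(2)*z/k^2


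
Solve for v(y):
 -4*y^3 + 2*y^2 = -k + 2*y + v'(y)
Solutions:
 v(y) = C1 + k*y - y^4 + 2*y^3/3 - y^2


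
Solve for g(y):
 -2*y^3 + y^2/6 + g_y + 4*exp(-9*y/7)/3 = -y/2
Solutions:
 g(y) = C1 + y^4/2 - y^3/18 - y^2/4 + 28*exp(-9*y/7)/27


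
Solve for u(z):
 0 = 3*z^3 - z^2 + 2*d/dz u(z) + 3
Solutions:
 u(z) = C1 - 3*z^4/8 + z^3/6 - 3*z/2


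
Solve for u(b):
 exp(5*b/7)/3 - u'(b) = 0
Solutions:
 u(b) = C1 + 7*exp(5*b/7)/15


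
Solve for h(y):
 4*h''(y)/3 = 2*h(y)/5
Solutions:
 h(y) = C1*exp(-sqrt(30)*y/10) + C2*exp(sqrt(30)*y/10)


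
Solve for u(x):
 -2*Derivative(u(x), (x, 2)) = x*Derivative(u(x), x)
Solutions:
 u(x) = C1 + C2*erf(x/2)


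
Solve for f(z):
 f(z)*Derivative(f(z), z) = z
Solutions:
 f(z) = -sqrt(C1 + z^2)
 f(z) = sqrt(C1 + z^2)


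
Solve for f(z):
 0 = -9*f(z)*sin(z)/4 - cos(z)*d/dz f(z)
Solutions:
 f(z) = C1*cos(z)^(9/4)


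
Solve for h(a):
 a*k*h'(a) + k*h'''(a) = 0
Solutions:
 h(a) = C1 + Integral(C2*airyai(-a) + C3*airybi(-a), a)


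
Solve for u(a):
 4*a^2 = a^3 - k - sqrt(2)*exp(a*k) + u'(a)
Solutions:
 u(a) = C1 - a^4/4 + 4*a^3/3 + a*k + sqrt(2)*exp(a*k)/k


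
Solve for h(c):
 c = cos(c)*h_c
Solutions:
 h(c) = C1 + Integral(c/cos(c), c)


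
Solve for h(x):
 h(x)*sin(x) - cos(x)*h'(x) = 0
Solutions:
 h(x) = C1/cos(x)


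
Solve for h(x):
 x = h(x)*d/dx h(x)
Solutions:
 h(x) = -sqrt(C1 + x^2)
 h(x) = sqrt(C1 + x^2)


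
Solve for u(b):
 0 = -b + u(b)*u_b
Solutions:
 u(b) = -sqrt(C1 + b^2)
 u(b) = sqrt(C1 + b^2)


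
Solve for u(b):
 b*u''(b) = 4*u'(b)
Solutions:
 u(b) = C1 + C2*b^5


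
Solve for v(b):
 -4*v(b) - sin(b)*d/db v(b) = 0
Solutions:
 v(b) = C1*(cos(b)^2 + 2*cos(b) + 1)/(cos(b)^2 - 2*cos(b) + 1)


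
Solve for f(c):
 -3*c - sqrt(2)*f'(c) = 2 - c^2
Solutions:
 f(c) = C1 + sqrt(2)*c^3/6 - 3*sqrt(2)*c^2/4 - sqrt(2)*c


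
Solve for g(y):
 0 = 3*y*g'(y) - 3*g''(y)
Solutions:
 g(y) = C1 + C2*erfi(sqrt(2)*y/2)


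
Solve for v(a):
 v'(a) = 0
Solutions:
 v(a) = C1


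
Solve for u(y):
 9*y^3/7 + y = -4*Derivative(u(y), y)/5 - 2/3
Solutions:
 u(y) = C1 - 45*y^4/112 - 5*y^2/8 - 5*y/6


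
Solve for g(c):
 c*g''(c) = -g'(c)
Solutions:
 g(c) = C1 + C2*log(c)


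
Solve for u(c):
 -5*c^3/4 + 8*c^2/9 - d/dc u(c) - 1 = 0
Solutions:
 u(c) = C1 - 5*c^4/16 + 8*c^3/27 - c


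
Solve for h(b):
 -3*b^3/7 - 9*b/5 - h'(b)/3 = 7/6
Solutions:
 h(b) = C1 - 9*b^4/28 - 27*b^2/10 - 7*b/2


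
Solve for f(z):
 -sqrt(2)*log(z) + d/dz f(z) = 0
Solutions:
 f(z) = C1 + sqrt(2)*z*log(z) - sqrt(2)*z


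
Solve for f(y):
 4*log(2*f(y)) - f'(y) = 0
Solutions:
 -Integral(1/(log(_y) + log(2)), (_y, f(y)))/4 = C1 - y


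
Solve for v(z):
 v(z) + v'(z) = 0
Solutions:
 v(z) = C1*exp(-z)


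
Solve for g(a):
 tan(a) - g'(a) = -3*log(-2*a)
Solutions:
 g(a) = C1 + 3*a*log(-a) - 3*a + 3*a*log(2) - log(cos(a))


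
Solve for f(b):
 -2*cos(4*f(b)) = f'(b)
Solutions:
 f(b) = -asin((C1 + exp(16*b))/(C1 - exp(16*b)))/4 + pi/4
 f(b) = asin((C1 + exp(16*b))/(C1 - exp(16*b)))/4


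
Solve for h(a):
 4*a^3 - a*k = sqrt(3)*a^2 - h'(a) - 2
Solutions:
 h(a) = C1 - a^4 + sqrt(3)*a^3/3 + a^2*k/2 - 2*a


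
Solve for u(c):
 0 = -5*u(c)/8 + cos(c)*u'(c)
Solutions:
 u(c) = C1*(sin(c) + 1)^(5/16)/(sin(c) - 1)^(5/16)


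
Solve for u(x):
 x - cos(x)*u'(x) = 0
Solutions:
 u(x) = C1 + Integral(x/cos(x), x)


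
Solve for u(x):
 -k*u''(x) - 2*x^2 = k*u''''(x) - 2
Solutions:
 u(x) = C1 + C2*x + C3*exp(-I*x) + C4*exp(I*x) - x^4/(6*k) + 3*x^2/k


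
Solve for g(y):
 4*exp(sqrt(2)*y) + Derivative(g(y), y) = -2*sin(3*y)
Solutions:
 g(y) = C1 - 2*sqrt(2)*exp(sqrt(2)*y) + 2*cos(3*y)/3


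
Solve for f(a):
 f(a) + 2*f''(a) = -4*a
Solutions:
 f(a) = C1*sin(sqrt(2)*a/2) + C2*cos(sqrt(2)*a/2) - 4*a


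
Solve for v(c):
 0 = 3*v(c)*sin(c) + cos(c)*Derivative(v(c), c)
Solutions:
 v(c) = C1*cos(c)^3


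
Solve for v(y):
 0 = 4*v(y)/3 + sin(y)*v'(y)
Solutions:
 v(y) = C1*(cos(y) + 1)^(2/3)/(cos(y) - 1)^(2/3)


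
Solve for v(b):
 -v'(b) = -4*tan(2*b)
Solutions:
 v(b) = C1 - 2*log(cos(2*b))


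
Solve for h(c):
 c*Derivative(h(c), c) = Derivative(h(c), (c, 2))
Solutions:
 h(c) = C1 + C2*erfi(sqrt(2)*c/2)


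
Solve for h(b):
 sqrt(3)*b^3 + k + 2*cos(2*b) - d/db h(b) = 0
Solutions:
 h(b) = C1 + sqrt(3)*b^4/4 + b*k + sin(2*b)


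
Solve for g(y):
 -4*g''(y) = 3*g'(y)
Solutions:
 g(y) = C1 + C2*exp(-3*y/4)


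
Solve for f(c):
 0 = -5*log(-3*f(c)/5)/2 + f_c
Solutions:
 -2*Integral(1/(log(-_y) - log(5) + log(3)), (_y, f(c)))/5 = C1 - c


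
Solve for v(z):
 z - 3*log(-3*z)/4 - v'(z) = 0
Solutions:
 v(z) = C1 + z^2/2 - 3*z*log(-z)/4 + 3*z*(1 - log(3))/4


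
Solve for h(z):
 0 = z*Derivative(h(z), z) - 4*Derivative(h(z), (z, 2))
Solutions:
 h(z) = C1 + C2*erfi(sqrt(2)*z/4)


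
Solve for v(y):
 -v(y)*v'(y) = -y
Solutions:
 v(y) = -sqrt(C1 + y^2)
 v(y) = sqrt(C1 + y^2)


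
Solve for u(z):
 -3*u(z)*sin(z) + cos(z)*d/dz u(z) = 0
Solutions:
 u(z) = C1/cos(z)^3


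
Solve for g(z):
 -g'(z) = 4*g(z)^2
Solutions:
 g(z) = 1/(C1 + 4*z)


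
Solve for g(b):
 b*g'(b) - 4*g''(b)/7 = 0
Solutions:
 g(b) = C1 + C2*erfi(sqrt(14)*b/4)


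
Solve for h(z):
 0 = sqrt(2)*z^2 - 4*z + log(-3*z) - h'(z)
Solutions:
 h(z) = C1 + sqrt(2)*z^3/3 - 2*z^2 + z*log(-z) + z*(-1 + log(3))


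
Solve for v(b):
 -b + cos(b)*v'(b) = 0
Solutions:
 v(b) = C1 + Integral(b/cos(b), b)


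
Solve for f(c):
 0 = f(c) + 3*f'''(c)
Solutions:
 f(c) = C3*exp(-3^(2/3)*c/3) + (C1*sin(3^(1/6)*c/2) + C2*cos(3^(1/6)*c/2))*exp(3^(2/3)*c/6)


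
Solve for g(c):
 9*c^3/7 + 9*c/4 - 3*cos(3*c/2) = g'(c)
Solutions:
 g(c) = C1 + 9*c^4/28 + 9*c^2/8 - 2*sin(3*c/2)


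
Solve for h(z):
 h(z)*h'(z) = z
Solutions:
 h(z) = -sqrt(C1 + z^2)
 h(z) = sqrt(C1 + z^2)


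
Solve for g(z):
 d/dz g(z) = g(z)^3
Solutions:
 g(z) = -sqrt(2)*sqrt(-1/(C1 + z))/2
 g(z) = sqrt(2)*sqrt(-1/(C1 + z))/2


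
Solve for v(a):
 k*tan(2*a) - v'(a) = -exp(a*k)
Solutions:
 v(a) = C1 - k*log(cos(2*a))/2 + Piecewise((exp(a*k)/k, Ne(k, 0)), (a, True))


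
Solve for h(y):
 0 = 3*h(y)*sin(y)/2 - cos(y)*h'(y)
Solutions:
 h(y) = C1/cos(y)^(3/2)


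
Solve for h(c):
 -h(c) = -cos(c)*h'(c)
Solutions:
 h(c) = C1*sqrt(sin(c) + 1)/sqrt(sin(c) - 1)


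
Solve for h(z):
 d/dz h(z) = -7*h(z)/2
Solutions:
 h(z) = C1*exp(-7*z/2)


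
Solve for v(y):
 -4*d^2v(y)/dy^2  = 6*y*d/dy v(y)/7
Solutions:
 v(y) = C1 + C2*erf(sqrt(21)*y/14)


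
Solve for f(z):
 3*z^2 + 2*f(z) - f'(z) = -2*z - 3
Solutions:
 f(z) = C1*exp(2*z) - 3*z^2/2 - 5*z/2 - 11/4


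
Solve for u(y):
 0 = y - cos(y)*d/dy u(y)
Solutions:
 u(y) = C1 + Integral(y/cos(y), y)


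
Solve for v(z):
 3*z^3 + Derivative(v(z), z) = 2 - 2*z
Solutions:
 v(z) = C1 - 3*z^4/4 - z^2 + 2*z


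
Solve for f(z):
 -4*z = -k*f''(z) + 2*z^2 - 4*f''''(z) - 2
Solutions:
 f(z) = C1 + C2*z + C3*exp(-z*sqrt(-k)/2) + C4*exp(z*sqrt(-k)/2) + z^4/(6*k) + 2*z^3/(3*k) + z^2*(-1 - 8/k)/k


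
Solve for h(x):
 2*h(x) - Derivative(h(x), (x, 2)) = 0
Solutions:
 h(x) = C1*exp(-sqrt(2)*x) + C2*exp(sqrt(2)*x)


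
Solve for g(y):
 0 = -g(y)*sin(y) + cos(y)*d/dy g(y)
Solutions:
 g(y) = C1/cos(y)


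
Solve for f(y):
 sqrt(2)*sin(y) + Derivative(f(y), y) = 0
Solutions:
 f(y) = C1 + sqrt(2)*cos(y)


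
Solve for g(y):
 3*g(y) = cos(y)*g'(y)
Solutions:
 g(y) = C1*(sin(y) + 1)^(3/2)/(sin(y) - 1)^(3/2)


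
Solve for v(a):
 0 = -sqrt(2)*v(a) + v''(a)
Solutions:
 v(a) = C1*exp(-2^(1/4)*a) + C2*exp(2^(1/4)*a)


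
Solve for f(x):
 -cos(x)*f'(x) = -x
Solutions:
 f(x) = C1 + Integral(x/cos(x), x)


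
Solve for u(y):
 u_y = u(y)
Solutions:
 u(y) = C1*exp(y)


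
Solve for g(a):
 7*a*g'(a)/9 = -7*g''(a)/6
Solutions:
 g(a) = C1 + C2*erf(sqrt(3)*a/3)


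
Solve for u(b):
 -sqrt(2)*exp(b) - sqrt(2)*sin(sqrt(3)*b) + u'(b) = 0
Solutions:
 u(b) = C1 + sqrt(2)*exp(b) - sqrt(6)*cos(sqrt(3)*b)/3


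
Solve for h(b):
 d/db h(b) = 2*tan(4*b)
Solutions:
 h(b) = C1 - log(cos(4*b))/2


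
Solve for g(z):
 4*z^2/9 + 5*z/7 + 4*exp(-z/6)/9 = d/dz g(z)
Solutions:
 g(z) = C1 + 4*z^3/27 + 5*z^2/14 - 8*exp(-z/6)/3


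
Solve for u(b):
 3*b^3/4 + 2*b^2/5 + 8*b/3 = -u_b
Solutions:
 u(b) = C1 - 3*b^4/16 - 2*b^3/15 - 4*b^2/3


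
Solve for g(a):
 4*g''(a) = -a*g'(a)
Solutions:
 g(a) = C1 + C2*erf(sqrt(2)*a/4)


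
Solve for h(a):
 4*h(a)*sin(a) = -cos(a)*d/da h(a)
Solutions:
 h(a) = C1*cos(a)^4


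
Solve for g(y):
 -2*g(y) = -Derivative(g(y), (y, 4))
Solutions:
 g(y) = C1*exp(-2^(1/4)*y) + C2*exp(2^(1/4)*y) + C3*sin(2^(1/4)*y) + C4*cos(2^(1/4)*y)


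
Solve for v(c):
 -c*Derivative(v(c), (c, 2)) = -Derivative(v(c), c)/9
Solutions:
 v(c) = C1 + C2*c^(10/9)


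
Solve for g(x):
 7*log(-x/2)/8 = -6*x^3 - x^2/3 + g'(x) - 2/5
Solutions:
 g(x) = C1 + 3*x^4/2 + x^3/9 + 7*x*log(-x)/8 + x*(-35*log(2) - 19)/40


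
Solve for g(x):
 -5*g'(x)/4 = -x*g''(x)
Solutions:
 g(x) = C1 + C2*x^(9/4)


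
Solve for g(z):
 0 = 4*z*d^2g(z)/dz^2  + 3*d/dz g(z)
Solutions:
 g(z) = C1 + C2*z^(1/4)


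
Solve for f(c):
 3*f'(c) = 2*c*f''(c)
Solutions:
 f(c) = C1 + C2*c^(5/2)


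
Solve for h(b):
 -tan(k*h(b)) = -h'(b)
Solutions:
 h(b) = Piecewise((-asin(exp(C1*k + b*k))/k + pi/k, Ne(k, 0)), (nan, True))
 h(b) = Piecewise((asin(exp(C1*k + b*k))/k, Ne(k, 0)), (nan, True))


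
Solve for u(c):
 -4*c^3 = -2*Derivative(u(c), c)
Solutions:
 u(c) = C1 + c^4/2


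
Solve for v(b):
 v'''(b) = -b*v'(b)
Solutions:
 v(b) = C1 + Integral(C2*airyai(-b) + C3*airybi(-b), b)


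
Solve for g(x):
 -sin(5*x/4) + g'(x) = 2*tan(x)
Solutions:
 g(x) = C1 - 2*log(cos(x)) - 4*cos(5*x/4)/5
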